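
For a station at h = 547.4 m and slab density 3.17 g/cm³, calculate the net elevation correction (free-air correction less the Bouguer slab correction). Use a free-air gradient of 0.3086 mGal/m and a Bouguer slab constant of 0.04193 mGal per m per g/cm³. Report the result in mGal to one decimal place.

Combined gradient = 0.3086 − 0.04193 × 3.17 = 0.1756819 mGal/m
Combined elevation correction = 0.1756819 × 547.4 = 96.2 mGal

96.2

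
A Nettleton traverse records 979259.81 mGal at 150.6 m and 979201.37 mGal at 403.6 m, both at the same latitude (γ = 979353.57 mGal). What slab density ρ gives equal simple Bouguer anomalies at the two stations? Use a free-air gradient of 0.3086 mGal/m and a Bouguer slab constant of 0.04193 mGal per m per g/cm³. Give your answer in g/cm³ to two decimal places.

1.85

Δg_obs = 979201.37 − 979259.81 = -58.44 mGal over Δh = 403.6 − 150.6 = 253.0 m
Equal Bouguer anomalies ⇒ Δg_obs + (0.3086 − 0.04193ρ)·Δh = 0
0.3086 − 0.04193ρ = −Δg_obs/Δh = 0.23099
ρ = (0.3086 − 0.23099) / 0.04193 = 1.85 g/cm³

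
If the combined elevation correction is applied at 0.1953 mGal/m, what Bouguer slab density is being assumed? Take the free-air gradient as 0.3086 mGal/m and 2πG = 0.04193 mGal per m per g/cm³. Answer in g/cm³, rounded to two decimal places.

0.1953 = 0.3086 − 0.04193 × ρ
ρ = (0.3086 − 0.1953) / 0.04193 = 2.70 g/cm³

2.70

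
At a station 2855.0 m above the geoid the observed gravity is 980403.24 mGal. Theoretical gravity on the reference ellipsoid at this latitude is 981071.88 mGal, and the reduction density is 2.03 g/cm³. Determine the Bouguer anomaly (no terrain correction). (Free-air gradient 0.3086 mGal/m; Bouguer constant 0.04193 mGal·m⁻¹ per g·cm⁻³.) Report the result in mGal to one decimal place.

Free-air correction = 0.3086 × 2855.0 = 881.05 mGal
Free-air anomaly = 980403.24 − 981071.88 + (881.05) = 212.41 mGal
Bouguer slab correction = 0.04193 × 2.03 × 2855.0 = 243.01 mGal
Simple Bouguer anomaly = 212.41 − (243.01) = -30.60 mGal

-30.6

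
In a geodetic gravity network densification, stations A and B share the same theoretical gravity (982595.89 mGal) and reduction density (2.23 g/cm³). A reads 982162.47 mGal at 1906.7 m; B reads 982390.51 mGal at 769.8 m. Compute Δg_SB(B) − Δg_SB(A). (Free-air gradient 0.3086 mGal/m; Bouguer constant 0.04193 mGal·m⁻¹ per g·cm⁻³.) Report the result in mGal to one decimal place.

Δg_SB(A) = 982162.47 − 982595.89 + 0.3086×1906.7 − 0.04193×2.23×1906.7 = -23.30 mGal
Δg_SB(B) = 982390.51 − 982595.89 + 0.3086×769.8 − 0.04193×2.23×769.8 = -39.80 mGal
Difference = -39.80 − (-23.30) = -16.50 mGal

-16.5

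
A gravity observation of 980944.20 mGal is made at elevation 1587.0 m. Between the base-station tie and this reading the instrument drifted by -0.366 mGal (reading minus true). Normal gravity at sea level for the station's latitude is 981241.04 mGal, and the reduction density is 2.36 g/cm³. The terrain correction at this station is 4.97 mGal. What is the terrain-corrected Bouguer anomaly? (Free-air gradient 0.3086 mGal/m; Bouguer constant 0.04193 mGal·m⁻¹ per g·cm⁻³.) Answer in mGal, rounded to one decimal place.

41.2

Drift-corrected reading = 980944.20 − (-0.366) = 980944.566 mGal
Free-air correction = 0.3086 × 1587.0 = 489.75 mGal
Free-air anomaly = 980944.566 − 981241.04 + (489.75) = 193.276 mGal
Bouguer slab correction = 0.04193 × 2.36 × 1587.0 = 157.04 mGal
Simple Bouguer anomaly = 193.276 − (157.04) = 36.236 mGal
Complete Bouguer anomaly = 36.236 + 4.97 = 41.206 mGal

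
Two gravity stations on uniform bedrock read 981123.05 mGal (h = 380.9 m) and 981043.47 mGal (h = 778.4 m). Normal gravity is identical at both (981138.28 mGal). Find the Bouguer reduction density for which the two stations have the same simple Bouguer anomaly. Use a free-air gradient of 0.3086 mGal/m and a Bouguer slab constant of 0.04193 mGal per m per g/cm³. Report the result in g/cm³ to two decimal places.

2.59

Δg_obs = 981043.47 − 981123.05 = -79.58 mGal over Δh = 778.4 − 380.9 = 397.5 m
Equal Bouguer anomalies ⇒ Δg_obs + (0.3086 − 0.04193ρ)·Δh = 0
0.3086 − 0.04193ρ = −Δg_obs/Δh = 0.20020
ρ = (0.3086 − 0.20020) / 0.04193 = 2.59 g/cm³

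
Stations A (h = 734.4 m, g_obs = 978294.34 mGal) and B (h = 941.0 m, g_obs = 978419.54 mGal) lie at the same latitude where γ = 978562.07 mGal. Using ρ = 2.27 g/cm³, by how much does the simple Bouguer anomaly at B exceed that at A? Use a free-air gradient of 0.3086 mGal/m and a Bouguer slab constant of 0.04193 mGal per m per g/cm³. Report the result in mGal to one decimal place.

169.3

Δg_SB(A) = 978294.34 − 978562.07 + 0.3086×734.4 − 0.04193×2.27×734.4 = -111.00 mGal
Δg_SB(B) = 978419.54 − 978562.07 + 0.3086×941.0 − 0.04193×2.27×941.0 = 58.30 mGal
Difference = 58.30 − (-111.00) = 169.30 mGal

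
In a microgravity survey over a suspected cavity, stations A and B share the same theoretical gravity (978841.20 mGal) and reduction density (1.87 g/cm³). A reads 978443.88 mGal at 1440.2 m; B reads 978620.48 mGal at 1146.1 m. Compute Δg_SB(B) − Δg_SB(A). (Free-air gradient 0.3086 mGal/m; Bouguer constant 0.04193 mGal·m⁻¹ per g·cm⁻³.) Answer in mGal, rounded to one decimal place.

Δg_SB(A) = 978443.88 − 978841.20 + 0.3086×1440.2 − 0.04193×1.87×1440.2 = -65.80 mGal
Δg_SB(B) = 978620.48 − 978841.20 + 0.3086×1146.1 − 0.04193×1.87×1146.1 = 43.10 mGal
Difference = 43.10 − (-65.80) = 108.90 mGal

108.9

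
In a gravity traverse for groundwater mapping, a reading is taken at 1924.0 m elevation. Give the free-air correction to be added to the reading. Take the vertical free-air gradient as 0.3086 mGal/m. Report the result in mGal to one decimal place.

Free-air correction = 0.3086 × 1924.0 = 593.7 mGal

593.7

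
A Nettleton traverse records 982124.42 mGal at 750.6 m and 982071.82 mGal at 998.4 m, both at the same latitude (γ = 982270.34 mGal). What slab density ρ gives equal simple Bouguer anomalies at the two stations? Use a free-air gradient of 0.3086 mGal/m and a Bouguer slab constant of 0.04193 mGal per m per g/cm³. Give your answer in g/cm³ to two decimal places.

Δg_obs = 982071.82 − 982124.42 = -52.60 mGal over Δh = 998.4 − 750.6 = 247.8 m
Equal Bouguer anomalies ⇒ Δg_obs + (0.3086 − 0.04193ρ)·Δh = 0
0.3086 − 0.04193ρ = −Δg_obs/Δh = 0.21227
ρ = (0.3086 − 0.21227) / 0.04193 = 2.30 g/cm³

2.30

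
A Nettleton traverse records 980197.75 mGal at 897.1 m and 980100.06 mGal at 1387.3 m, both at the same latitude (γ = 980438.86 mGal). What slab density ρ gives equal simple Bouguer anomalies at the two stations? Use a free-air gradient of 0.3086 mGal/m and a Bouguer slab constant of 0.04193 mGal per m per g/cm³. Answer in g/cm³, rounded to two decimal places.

2.61

Δg_obs = 980100.06 − 980197.75 = -97.69 mGal over Δh = 1387.3 − 897.1 = 490.2 m
Equal Bouguer anomalies ⇒ Δg_obs + (0.3086 − 0.04193ρ)·Δh = 0
0.3086 − 0.04193ρ = −Δg_obs/Δh = 0.19929
ρ = (0.3086 − 0.19929) / 0.04193 = 2.61 g/cm³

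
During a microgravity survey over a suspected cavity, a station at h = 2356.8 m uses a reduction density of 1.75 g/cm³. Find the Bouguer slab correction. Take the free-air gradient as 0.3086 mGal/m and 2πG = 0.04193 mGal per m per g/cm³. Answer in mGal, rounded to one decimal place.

172.9

Bouguer slab correction = 0.04193 × 1.75 × 2356.8 = 172.9 mGal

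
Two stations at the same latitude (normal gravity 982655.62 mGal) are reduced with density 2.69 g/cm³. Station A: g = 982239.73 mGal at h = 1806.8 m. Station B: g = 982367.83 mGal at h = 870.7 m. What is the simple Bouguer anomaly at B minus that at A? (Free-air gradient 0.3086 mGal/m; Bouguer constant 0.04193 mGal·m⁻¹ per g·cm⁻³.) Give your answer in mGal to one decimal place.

-55.2

Δg_SB(A) = 982239.73 − 982655.62 + 0.3086×1806.8 − 0.04193×2.69×1806.8 = -62.10 mGal
Δg_SB(B) = 982367.83 − 982655.62 + 0.3086×870.7 − 0.04193×2.69×870.7 = -117.30 mGal
Difference = -117.30 − (-62.10) = -55.20 mGal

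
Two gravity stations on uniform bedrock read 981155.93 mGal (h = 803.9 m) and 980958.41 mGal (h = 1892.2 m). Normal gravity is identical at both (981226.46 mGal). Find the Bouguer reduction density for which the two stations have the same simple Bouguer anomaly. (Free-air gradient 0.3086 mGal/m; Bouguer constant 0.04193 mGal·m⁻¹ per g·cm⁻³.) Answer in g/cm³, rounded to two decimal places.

3.03

Δg_obs = 980958.41 − 981155.93 = -197.52 mGal over Δh = 1892.2 − 803.9 = 1088.3 m
Equal Bouguer anomalies ⇒ Δg_obs + (0.3086 − 0.04193ρ)·Δh = 0
0.3086 − 0.04193ρ = −Δg_obs/Δh = 0.18149
ρ = (0.3086 − 0.18149) / 0.04193 = 3.03 g/cm³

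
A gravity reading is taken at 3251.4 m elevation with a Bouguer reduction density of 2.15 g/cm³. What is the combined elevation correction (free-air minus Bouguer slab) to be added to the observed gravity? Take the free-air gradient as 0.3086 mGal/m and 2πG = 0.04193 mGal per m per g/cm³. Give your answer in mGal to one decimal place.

710.3

Combined gradient = 0.3086 − 0.04193 × 2.15 = 0.2184505 mGal/m
Combined elevation correction = 0.2184505 × 3251.4 = 710.3 mGal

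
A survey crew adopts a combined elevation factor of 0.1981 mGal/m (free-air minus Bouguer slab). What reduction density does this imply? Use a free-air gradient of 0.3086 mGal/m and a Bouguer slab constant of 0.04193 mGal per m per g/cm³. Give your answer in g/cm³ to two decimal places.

2.64

0.1981 = 0.3086 − 0.04193 × ρ
ρ = (0.3086 − 0.1981) / 0.04193 = 2.64 g/cm³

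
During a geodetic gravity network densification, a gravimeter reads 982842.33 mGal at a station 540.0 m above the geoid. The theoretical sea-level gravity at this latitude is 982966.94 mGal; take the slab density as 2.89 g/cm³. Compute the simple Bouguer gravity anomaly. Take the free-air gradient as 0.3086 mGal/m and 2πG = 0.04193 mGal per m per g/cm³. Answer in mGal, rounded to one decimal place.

Free-air correction = 0.3086 × 540.0 = 166.64 mGal
Free-air anomaly = 982842.33 − 982966.94 + (166.64) = 42.03 mGal
Bouguer slab correction = 0.04193 × 2.89 × 540.0 = 65.44 mGal
Simple Bouguer anomaly = 42.03 − (65.44) = -23.41 mGal

-23.4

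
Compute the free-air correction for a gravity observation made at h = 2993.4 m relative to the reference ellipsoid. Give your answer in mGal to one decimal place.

923.8

Free-air correction = 0.3086 × 2993.4 = 923.8 mGal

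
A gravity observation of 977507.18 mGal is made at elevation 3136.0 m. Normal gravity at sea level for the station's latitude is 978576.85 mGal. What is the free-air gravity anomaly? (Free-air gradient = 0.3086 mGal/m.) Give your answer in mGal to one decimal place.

-101.9

Free-air correction = 0.3086 × 3136.0 = 967.77 mGal
Free-air anomaly = 977507.18 − 978576.85 + (967.77) = -101.90 mGal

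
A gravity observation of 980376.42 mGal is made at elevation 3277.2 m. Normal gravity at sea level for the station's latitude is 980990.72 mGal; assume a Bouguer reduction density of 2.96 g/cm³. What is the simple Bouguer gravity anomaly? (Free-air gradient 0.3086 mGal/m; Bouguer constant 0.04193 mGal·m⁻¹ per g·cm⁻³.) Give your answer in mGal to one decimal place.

Free-air correction = 0.3086 × 3277.2 = 1011.34 mGal
Free-air anomaly = 980376.42 − 980990.72 + (1011.34) = 397.04 mGal
Bouguer slab correction = 0.04193 × 2.96 × 3277.2 = 406.74 mGal
Simple Bouguer anomaly = 397.04 − (406.74) = -9.70 mGal

-9.7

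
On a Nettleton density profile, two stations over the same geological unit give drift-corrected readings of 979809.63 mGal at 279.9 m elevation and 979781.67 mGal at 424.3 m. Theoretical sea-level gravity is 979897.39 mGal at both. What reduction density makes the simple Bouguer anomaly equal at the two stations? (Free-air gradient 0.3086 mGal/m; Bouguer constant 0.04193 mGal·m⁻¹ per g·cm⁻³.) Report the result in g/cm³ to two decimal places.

2.74

Δg_obs = 979781.67 − 979809.63 = -27.96 mGal over Δh = 424.3 − 279.9 = 144.4 m
Equal Bouguer anomalies ⇒ Δg_obs + (0.3086 − 0.04193ρ)·Δh = 0
0.3086 − 0.04193ρ = −Δg_obs/Δh = 0.19363
ρ = (0.3086 − 0.19363) / 0.04193 = 2.74 g/cm³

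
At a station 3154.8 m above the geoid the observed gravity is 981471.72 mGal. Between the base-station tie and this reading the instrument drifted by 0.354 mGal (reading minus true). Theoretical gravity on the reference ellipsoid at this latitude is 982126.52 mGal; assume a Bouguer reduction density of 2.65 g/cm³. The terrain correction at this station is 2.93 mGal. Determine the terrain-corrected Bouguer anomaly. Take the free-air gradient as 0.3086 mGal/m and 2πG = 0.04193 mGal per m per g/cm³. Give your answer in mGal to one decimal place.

Drift-corrected reading = 981471.72 − (0.354) = 981471.366 mGal
Free-air correction = 0.3086 × 3154.8 = 973.57 mGal
Free-air anomaly = 981471.366 − 982126.52 + (973.57) = 318.416 mGal
Bouguer slab correction = 0.04193 × 2.65 × 3154.8 = 350.54 mGal
Simple Bouguer anomaly = 318.416 − (350.54) = -32.124 mGal
Complete Bouguer anomaly = -32.124 + 2.93 = -29.194 mGal

-29.2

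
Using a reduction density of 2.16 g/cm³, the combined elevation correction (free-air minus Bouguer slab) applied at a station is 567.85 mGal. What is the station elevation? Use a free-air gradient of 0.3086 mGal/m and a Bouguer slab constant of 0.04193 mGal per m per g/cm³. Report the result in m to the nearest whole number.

Combined gradient = 0.3086 − 0.04193 × 2.16 = 0.2180312 mGal/m
h = 567.85 / 0.2180312 = 2604.44 m

2604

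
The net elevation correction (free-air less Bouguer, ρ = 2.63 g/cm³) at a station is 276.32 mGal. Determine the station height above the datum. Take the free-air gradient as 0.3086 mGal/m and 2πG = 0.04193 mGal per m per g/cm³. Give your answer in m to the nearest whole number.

1393

Combined gradient = 0.3086 − 0.04193 × 2.63 = 0.1983241 mGal/m
h = 276.32 / 0.1983241 = 1393.27 m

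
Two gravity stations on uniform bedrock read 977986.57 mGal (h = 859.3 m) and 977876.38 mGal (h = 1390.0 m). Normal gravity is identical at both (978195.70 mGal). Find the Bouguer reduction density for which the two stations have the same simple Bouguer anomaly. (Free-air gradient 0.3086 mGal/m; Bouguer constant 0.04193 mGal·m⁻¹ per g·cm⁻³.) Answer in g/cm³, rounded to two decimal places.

2.41

Δg_obs = 977876.38 − 977986.57 = -110.19 mGal over Δh = 1390.0 − 859.3 = 530.7 m
Equal Bouguer anomalies ⇒ Δg_obs + (0.3086 − 0.04193ρ)·Δh = 0
0.3086 − 0.04193ρ = −Δg_obs/Δh = 0.20763
ρ = (0.3086 − 0.20763) / 0.04193 = 2.41 g/cm³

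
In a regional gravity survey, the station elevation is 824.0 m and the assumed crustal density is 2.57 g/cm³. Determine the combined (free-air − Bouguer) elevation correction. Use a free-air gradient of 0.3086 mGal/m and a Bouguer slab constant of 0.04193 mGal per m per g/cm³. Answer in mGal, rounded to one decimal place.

Combined gradient = 0.3086 − 0.04193 × 2.57 = 0.2008399 mGal/m
Combined elevation correction = 0.2008399 × 824.0 = 165.5 mGal

165.5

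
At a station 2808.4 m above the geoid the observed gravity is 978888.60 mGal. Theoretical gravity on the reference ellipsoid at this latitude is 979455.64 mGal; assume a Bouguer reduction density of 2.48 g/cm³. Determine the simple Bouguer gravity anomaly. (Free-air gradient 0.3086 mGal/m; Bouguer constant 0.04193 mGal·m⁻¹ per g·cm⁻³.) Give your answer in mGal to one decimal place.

Free-air correction = 0.3086 × 2808.4 = 866.67 mGal
Free-air anomaly = 978888.60 − 979455.64 + (866.67) = 299.63 mGal
Bouguer slab correction = 0.04193 × 2.48 × 2808.4 = 292.04 mGal
Simple Bouguer anomaly = 299.63 − (292.04) = 7.59 mGal

7.6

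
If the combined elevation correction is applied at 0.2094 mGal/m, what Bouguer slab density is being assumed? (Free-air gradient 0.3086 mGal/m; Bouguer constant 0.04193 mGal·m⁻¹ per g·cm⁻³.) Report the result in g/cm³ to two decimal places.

2.37

0.2094 = 0.3086 − 0.04193 × ρ
ρ = (0.3086 − 0.2094) / 0.04193 = 2.37 g/cm³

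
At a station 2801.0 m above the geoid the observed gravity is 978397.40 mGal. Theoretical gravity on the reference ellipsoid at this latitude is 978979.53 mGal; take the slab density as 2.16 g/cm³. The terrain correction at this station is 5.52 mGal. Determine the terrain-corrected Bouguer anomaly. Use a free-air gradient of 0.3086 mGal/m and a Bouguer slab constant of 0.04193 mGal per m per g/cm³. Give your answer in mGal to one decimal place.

Free-air correction = 0.3086 × 2801.0 = 864.39 mGal
Free-air anomaly = 978397.40 − 978979.53 + (864.39) = 282.26 mGal
Bouguer slab correction = 0.04193 × 2.16 × 2801.0 = 253.68 mGal
Simple Bouguer anomaly = 282.26 − (253.68) = 28.58 mGal
Complete Bouguer anomaly = 28.58 + 5.52 = 34.10 mGal

34.1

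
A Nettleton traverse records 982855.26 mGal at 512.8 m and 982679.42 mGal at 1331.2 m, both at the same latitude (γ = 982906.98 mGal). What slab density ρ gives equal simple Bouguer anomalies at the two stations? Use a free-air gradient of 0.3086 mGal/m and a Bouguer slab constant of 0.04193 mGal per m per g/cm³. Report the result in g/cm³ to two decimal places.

Δg_obs = 982679.42 − 982855.26 = -175.84 mGal over Δh = 1331.2 − 512.8 = 818.4 m
Equal Bouguer anomalies ⇒ Δg_obs + (0.3086 − 0.04193ρ)·Δh = 0
0.3086 − 0.04193ρ = −Δg_obs/Δh = 0.21486
ρ = (0.3086 − 0.21486) / 0.04193 = 2.24 g/cm³

2.24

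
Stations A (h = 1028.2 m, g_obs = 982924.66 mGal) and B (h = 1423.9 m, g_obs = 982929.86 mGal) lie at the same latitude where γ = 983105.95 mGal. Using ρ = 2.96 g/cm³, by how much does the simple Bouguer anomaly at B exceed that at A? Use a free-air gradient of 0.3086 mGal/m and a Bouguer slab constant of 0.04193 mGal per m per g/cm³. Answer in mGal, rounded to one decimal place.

78.2

Δg_SB(A) = 982924.66 − 983105.95 + 0.3086×1028.2 − 0.04193×2.96×1028.2 = 8.40 mGal
Δg_SB(B) = 982929.86 − 983105.95 + 0.3086×1423.9 − 0.04193×2.96×1423.9 = 86.60 mGal
Difference = 86.60 − (8.40) = 78.20 mGal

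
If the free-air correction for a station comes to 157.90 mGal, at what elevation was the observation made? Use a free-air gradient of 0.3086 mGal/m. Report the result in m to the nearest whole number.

h = 157.90 / 0.3086 = 511.67 m

512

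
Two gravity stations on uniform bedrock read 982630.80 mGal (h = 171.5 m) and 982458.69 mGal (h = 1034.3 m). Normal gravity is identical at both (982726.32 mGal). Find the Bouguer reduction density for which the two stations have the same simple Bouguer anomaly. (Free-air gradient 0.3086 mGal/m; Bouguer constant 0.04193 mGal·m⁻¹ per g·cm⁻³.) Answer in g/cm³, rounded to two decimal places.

2.60

Δg_obs = 982458.69 − 982630.80 = -172.11 mGal over Δh = 1034.3 − 171.5 = 862.8 m
Equal Bouguer anomalies ⇒ Δg_obs + (0.3086 − 0.04193ρ)·Δh = 0
0.3086 − 0.04193ρ = −Δg_obs/Δh = 0.19948
ρ = (0.3086 − 0.19948) / 0.04193 = 2.60 g/cm³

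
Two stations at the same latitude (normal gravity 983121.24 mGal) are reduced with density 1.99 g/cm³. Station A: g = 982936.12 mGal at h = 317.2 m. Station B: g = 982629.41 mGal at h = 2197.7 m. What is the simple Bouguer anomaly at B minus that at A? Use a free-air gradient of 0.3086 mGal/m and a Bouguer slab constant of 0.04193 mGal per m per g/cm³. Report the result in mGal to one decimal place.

Δg_SB(A) = 982936.12 − 983121.24 + 0.3086×317.2 − 0.04193×1.99×317.2 = -113.70 mGal
Δg_SB(B) = 982629.41 − 983121.24 + 0.3086×2197.7 − 0.04193×1.99×2197.7 = 3.00 mGal
Difference = 3.00 − (-113.70) = 116.70 mGal

116.7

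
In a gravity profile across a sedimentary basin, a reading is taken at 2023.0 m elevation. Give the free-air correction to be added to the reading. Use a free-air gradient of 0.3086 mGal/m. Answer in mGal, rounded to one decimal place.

624.3

Free-air correction = 0.3086 × 2023.0 = 624.3 mGal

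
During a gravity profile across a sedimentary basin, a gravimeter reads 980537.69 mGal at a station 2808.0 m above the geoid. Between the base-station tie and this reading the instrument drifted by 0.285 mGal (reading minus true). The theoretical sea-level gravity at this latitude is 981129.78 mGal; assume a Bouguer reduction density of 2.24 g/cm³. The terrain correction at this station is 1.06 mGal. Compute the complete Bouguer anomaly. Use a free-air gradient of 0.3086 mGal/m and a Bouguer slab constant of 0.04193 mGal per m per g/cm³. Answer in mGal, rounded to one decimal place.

11.5

Drift-corrected reading = 980537.69 − (0.285) = 980537.405 mGal
Free-air correction = 0.3086 × 2808.0 = 866.55 mGal
Free-air anomaly = 980537.405 − 981129.78 + (866.55) = 274.175 mGal
Bouguer slab correction = 0.04193 × 2.24 × 2808.0 = 263.74 mGal
Simple Bouguer anomaly = 274.175 − (263.74) = 10.435 mGal
Complete Bouguer anomaly = 10.435 + 1.06 = 11.495 mGal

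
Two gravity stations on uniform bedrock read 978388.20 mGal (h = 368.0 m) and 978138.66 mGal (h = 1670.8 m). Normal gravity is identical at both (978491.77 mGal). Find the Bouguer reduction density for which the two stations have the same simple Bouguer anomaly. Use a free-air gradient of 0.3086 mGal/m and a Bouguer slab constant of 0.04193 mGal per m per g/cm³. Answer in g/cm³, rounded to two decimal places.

2.79

Δg_obs = 978138.66 − 978388.20 = -249.54 mGal over Δh = 1670.8 − 368.0 = 1302.8 m
Equal Bouguer anomalies ⇒ Δg_obs + (0.3086 − 0.04193ρ)·Δh = 0
0.3086 − 0.04193ρ = −Δg_obs/Δh = 0.19154
ρ = (0.3086 − 0.19154) / 0.04193 = 2.79 g/cm³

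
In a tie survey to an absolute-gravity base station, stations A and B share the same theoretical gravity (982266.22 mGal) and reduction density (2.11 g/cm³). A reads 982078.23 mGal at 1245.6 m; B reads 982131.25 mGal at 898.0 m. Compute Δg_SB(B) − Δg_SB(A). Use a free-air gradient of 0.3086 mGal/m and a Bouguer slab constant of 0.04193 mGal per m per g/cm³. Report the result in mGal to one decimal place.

-23.5

Δg_SB(A) = 982078.23 − 982266.22 + 0.3086×1245.6 − 0.04193×2.11×1245.6 = 86.20 mGal
Δg_SB(B) = 982131.25 − 982266.22 + 0.3086×898.0 − 0.04193×2.11×898.0 = 62.70 mGal
Difference = 62.70 − (86.20) = -23.50 mGal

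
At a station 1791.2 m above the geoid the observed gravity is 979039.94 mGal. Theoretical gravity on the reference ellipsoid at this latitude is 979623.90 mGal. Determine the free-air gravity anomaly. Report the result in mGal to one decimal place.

Free-air correction = 0.3086 × 1791.2 = 552.76 mGal
Free-air anomaly = 979039.94 − 979623.90 + (552.76) = -31.20 mGal

-31.2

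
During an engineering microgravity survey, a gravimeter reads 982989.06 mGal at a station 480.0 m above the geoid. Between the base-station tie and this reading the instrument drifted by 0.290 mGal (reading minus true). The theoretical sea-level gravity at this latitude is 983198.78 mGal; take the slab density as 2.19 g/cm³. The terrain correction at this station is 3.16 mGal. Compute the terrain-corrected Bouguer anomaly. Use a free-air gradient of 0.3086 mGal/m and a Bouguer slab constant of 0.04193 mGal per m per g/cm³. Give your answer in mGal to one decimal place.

Drift-corrected reading = 982989.06 − (0.290) = 982988.770 mGal
Free-air correction = 0.3086 × 480.0 = 148.13 mGal
Free-air anomaly = 982988.770 − 983198.78 + (148.13) = -61.880 mGal
Bouguer slab correction = 0.04193 × 2.19 × 480.0 = 44.08 mGal
Simple Bouguer anomaly = -61.880 − (44.08) = -105.960 mGal
Complete Bouguer anomaly = -105.960 + 3.16 = -102.800 mGal

-102.8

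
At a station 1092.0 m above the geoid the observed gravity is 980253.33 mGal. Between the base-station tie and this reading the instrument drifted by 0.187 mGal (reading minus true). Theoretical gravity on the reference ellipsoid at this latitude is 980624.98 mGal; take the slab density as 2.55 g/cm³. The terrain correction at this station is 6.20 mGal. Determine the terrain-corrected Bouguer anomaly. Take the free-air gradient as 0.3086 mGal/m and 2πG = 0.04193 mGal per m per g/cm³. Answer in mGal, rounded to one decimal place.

Drift-corrected reading = 980253.33 − (0.187) = 980253.143 mGal
Free-air correction = 0.3086 × 1092.0 = 336.99 mGal
Free-air anomaly = 980253.143 − 980624.98 + (336.99) = -34.847 mGal
Bouguer slab correction = 0.04193 × 2.55 × 1092.0 = 116.76 mGal
Simple Bouguer anomaly = -34.847 − (116.76) = -151.607 mGal
Complete Bouguer anomaly = -151.607 + 6.20 = -145.407 mGal

-145.4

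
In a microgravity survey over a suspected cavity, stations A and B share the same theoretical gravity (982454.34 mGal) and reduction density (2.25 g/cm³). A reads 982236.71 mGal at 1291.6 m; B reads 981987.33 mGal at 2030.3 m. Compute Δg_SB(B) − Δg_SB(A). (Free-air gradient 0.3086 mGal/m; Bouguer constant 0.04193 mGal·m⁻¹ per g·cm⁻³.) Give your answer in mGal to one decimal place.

-91.1

Δg_SB(A) = 982236.71 − 982454.34 + 0.3086×1291.6 − 0.04193×2.25×1291.6 = 59.10 mGal
Δg_SB(B) = 981987.33 − 982454.34 + 0.3086×2030.3 − 0.04193×2.25×2030.3 = -32.00 mGal
Difference = -32.00 − (59.10) = -91.10 mGal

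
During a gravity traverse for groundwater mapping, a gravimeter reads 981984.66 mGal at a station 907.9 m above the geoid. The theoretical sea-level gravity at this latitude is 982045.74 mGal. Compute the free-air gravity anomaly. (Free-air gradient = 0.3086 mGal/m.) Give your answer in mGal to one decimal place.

219.1

Free-air correction = 0.3086 × 907.9 = 280.18 mGal
Free-air anomaly = 981984.66 − 982045.74 + (280.18) = 219.10 mGal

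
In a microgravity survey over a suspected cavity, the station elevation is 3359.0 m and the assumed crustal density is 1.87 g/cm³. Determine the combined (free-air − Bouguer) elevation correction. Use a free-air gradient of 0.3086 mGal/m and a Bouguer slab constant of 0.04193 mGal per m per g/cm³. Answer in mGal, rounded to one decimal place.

773.2

Combined gradient = 0.3086 − 0.04193 × 1.87 = 0.2301909 mGal/m
Combined elevation correction = 0.2301909 × 3359.0 = 773.2 mGal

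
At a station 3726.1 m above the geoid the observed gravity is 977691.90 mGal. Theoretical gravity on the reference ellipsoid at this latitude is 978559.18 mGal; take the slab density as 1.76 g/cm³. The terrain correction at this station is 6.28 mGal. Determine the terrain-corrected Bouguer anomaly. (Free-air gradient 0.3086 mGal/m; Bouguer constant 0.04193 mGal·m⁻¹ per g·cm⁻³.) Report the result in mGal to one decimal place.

Free-air correction = 0.3086 × 3726.1 = 1149.87 mGal
Free-air anomaly = 977691.90 − 978559.18 + (1149.87) = 282.59 mGal
Bouguer slab correction = 0.04193 × 1.76 × 3726.1 = 274.97 mGal
Simple Bouguer anomaly = 282.59 − (274.97) = 7.62 mGal
Complete Bouguer anomaly = 7.62 + 6.28 = 13.90 mGal

13.9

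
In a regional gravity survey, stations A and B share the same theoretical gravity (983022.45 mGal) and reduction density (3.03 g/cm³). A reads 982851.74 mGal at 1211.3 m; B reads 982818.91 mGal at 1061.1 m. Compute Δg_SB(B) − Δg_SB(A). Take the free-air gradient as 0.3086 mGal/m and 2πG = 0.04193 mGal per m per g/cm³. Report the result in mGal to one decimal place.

-60.1

Δg_SB(A) = 982851.74 − 983022.45 + 0.3086×1211.3 − 0.04193×3.03×1211.3 = 49.20 mGal
Δg_SB(B) = 982818.91 − 983022.45 + 0.3086×1061.1 − 0.04193×3.03×1061.1 = -10.90 mGal
Difference = -10.90 − (49.20) = -60.10 mGal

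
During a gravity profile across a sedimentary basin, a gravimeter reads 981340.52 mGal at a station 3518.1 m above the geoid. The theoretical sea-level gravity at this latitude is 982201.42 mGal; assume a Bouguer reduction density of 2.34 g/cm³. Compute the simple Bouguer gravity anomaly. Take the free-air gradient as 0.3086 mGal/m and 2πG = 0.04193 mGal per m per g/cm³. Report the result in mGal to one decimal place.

Free-air correction = 0.3086 × 3518.1 = 1085.69 mGal
Free-air anomaly = 981340.52 − 982201.42 + (1085.69) = 224.79 mGal
Bouguer slab correction = 0.04193 × 2.34 × 3518.1 = 345.18 mGal
Simple Bouguer anomaly = 224.79 − (345.18) = -120.39 mGal

-120.4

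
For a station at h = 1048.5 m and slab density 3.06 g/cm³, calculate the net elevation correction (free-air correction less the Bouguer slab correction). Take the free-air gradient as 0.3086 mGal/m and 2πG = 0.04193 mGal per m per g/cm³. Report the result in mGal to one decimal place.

189.0

Combined gradient = 0.3086 − 0.04193 × 3.06 = 0.1802942 mGal/m
Combined elevation correction = 0.1802942 × 1048.5 = 189.0 mGal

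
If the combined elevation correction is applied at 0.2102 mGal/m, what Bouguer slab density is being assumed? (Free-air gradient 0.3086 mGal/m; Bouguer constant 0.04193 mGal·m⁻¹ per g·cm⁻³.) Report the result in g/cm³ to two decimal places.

0.2102 = 0.3086 − 0.04193 × ρ
ρ = (0.3086 − 0.2102) / 0.04193 = 2.35 g/cm³

2.35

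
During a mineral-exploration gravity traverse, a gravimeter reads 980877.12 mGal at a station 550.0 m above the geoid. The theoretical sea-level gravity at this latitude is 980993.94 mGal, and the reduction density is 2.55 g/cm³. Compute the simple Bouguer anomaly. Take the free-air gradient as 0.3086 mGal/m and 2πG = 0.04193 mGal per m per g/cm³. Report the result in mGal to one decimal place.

Free-air correction = 0.3086 × 550.0 = 169.73 mGal
Free-air anomaly = 980877.12 − 980993.94 + (169.73) = 52.91 mGal
Bouguer slab correction = 0.04193 × 2.55 × 550.0 = 58.81 mGal
Simple Bouguer anomaly = 52.91 − (58.81) = -5.90 mGal

-5.9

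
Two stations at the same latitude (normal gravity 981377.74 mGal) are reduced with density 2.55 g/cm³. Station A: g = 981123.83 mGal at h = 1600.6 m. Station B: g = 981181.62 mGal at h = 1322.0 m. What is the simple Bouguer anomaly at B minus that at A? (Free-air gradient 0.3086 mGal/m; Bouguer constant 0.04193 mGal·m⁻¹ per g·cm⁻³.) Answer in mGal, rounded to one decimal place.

1.6

Δg_SB(A) = 981123.83 − 981377.74 + 0.3086×1600.6 − 0.04193×2.55×1600.6 = 68.90 mGal
Δg_SB(B) = 981181.62 − 981377.74 + 0.3086×1322.0 − 0.04193×2.55×1322.0 = 70.50 mGal
Difference = 70.50 − (68.90) = 1.60 mGal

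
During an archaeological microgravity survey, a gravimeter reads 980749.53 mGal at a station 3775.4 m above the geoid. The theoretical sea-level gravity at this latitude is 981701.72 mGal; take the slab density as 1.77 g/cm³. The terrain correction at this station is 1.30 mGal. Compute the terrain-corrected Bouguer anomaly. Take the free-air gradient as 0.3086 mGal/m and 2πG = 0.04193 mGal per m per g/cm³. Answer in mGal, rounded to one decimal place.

-66.0

Free-air correction = 0.3086 × 3775.4 = 1165.09 mGal
Free-air anomaly = 980749.53 − 981701.72 + (1165.09) = 212.90 mGal
Bouguer slab correction = 0.04193 × 1.77 × 3775.4 = 280.20 mGal
Simple Bouguer anomaly = 212.90 − (280.20) = -67.30 mGal
Complete Bouguer anomaly = -67.30 + 1.30 = -66.00 mGal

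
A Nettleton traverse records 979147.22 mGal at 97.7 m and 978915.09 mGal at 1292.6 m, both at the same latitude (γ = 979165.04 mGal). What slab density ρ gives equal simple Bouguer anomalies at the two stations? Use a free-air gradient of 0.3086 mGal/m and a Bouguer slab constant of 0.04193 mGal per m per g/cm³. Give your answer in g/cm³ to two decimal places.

2.73

Δg_obs = 978915.09 − 979147.22 = -232.13 mGal over Δh = 1292.6 − 97.7 = 1194.9 m
Equal Bouguer anomalies ⇒ Δg_obs + (0.3086 − 0.04193ρ)·Δh = 0
0.3086 − 0.04193ρ = −Δg_obs/Δh = 0.19427
ρ = (0.3086 − 0.19427) / 0.04193 = 2.73 g/cm³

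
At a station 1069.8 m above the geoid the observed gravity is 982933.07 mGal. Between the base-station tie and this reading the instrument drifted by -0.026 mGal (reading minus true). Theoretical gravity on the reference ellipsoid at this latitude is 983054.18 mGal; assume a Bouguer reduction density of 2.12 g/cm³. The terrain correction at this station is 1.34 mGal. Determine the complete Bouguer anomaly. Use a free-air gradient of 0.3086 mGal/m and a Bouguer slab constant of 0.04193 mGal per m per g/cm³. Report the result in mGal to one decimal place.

Drift-corrected reading = 982933.07 − (-0.026) = 982933.096 mGal
Free-air correction = 0.3086 × 1069.8 = 330.14 mGal
Free-air anomaly = 982933.096 − 983054.18 + (330.14) = 209.056 mGal
Bouguer slab correction = 0.04193 × 2.12 × 1069.8 = 95.10 mGal
Simple Bouguer anomaly = 209.056 − (95.10) = 113.956 mGal
Complete Bouguer anomaly = 113.956 + 1.34 = 115.296 mGal

115.3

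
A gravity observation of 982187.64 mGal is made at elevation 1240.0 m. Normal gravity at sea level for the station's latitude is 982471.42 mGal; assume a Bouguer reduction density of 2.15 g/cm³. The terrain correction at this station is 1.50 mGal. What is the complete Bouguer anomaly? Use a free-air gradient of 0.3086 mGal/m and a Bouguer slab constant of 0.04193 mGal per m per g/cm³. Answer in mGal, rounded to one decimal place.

-11.4

Free-air correction = 0.3086 × 1240.0 = 382.66 mGal
Free-air anomaly = 982187.64 − 982471.42 + (382.66) = 98.88 mGal
Bouguer slab correction = 0.04193 × 2.15 × 1240.0 = 111.79 mGal
Simple Bouguer anomaly = 98.88 − (111.79) = -12.91 mGal
Complete Bouguer anomaly = -12.91 + 1.50 = -11.41 mGal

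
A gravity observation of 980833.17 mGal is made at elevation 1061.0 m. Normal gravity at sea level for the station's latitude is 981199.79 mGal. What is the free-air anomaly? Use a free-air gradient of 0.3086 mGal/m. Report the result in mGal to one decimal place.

-39.2

Free-air correction = 0.3086 × 1061.0 = 327.42 mGal
Free-air anomaly = 980833.17 − 981199.79 + (327.42) = -39.20 mGal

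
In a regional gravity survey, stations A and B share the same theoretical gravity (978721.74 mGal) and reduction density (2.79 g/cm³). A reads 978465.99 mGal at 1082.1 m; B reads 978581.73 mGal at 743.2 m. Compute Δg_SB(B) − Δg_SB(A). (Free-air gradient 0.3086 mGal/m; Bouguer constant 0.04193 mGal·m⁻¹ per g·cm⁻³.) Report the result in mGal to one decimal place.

50.8

Δg_SB(A) = 978465.99 − 978721.74 + 0.3086×1082.1 − 0.04193×2.79×1082.1 = -48.40 mGal
Δg_SB(B) = 978581.73 − 978721.74 + 0.3086×743.2 − 0.04193×2.79×743.2 = 2.40 mGal
Difference = 2.40 − (-48.40) = 50.80 mGal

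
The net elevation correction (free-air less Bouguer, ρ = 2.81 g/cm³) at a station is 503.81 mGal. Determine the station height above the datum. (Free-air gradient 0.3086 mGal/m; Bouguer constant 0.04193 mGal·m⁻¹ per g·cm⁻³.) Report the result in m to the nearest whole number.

Combined gradient = 0.3086 − 0.04193 × 2.81 = 0.1907767 mGal/m
h = 503.81 / 0.1907767 = 2640.84 m

2641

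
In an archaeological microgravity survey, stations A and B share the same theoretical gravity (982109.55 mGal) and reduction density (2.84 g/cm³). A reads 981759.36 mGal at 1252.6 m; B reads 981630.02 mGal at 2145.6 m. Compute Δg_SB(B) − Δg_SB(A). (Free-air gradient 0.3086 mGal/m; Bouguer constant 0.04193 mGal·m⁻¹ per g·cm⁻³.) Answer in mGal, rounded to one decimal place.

39.9

Δg_SB(A) = 981759.36 − 982109.55 + 0.3086×1252.6 − 0.04193×2.84×1252.6 = -112.80 mGal
Δg_SB(B) = 981630.02 − 982109.55 + 0.3086×2145.6 − 0.04193×2.84×2145.6 = -72.90 mGal
Difference = -72.90 − (-112.80) = 39.90 mGal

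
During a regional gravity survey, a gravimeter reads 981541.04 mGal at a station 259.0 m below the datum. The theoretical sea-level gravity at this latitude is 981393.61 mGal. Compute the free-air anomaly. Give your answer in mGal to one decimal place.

67.5

Free-air correction = 0.3086 × -259.0 = -79.93 mGal
Free-air anomaly = 981541.04 − 981393.61 + (-79.93) = 67.50 mGal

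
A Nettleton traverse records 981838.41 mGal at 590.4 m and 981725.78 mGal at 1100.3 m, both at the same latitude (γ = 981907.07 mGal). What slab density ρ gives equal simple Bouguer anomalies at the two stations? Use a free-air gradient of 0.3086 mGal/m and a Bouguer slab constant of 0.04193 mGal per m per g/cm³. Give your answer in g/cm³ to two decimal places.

Δg_obs = 981725.78 − 981838.41 = -112.63 mGal over Δh = 1100.3 − 590.4 = 509.9 m
Equal Bouguer anomalies ⇒ Δg_obs + (0.3086 − 0.04193ρ)·Δh = 0
0.3086 − 0.04193ρ = −Δg_obs/Δh = 0.22089
ρ = (0.3086 − 0.22089) / 0.04193 = 2.09 g/cm³

2.09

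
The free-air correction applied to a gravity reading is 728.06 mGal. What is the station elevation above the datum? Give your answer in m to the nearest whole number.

2359

h = 728.06 / 0.3086 = 2359.24 m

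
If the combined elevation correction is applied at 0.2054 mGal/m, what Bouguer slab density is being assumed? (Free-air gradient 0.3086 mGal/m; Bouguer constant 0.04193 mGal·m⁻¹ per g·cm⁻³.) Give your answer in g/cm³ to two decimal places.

0.2054 = 0.3086 − 0.04193 × ρ
ρ = (0.3086 − 0.2054) / 0.04193 = 2.46 g/cm³

2.46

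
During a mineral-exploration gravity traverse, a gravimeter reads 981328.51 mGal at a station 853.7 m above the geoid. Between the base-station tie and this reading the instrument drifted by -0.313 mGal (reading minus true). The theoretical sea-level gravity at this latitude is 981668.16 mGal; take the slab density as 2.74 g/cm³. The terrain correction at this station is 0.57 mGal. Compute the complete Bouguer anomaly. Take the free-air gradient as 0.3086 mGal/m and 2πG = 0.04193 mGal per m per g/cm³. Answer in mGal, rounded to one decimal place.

Drift-corrected reading = 981328.51 − (-0.313) = 981328.823 mGal
Free-air correction = 0.3086 × 853.7 = 263.45 mGal
Free-air anomaly = 981328.823 − 981668.16 + (263.45) = -75.887 mGal
Bouguer slab correction = 0.04193 × 2.74 × 853.7 = 98.08 mGal
Simple Bouguer anomaly = -75.887 − (98.08) = -173.967 mGal
Complete Bouguer anomaly = -173.967 + 0.57 = -173.397 mGal

-173.4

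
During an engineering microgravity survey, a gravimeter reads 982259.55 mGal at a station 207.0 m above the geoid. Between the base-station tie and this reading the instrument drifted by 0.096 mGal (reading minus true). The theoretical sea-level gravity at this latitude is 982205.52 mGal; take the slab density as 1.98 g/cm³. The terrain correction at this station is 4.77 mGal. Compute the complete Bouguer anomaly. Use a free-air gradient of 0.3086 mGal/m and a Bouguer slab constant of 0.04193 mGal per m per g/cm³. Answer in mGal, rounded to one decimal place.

Drift-corrected reading = 982259.55 − (0.096) = 982259.454 mGal
Free-air correction = 0.3086 × 207.0 = 63.88 mGal
Free-air anomaly = 982259.454 − 982205.52 + (63.88) = 117.814 mGal
Bouguer slab correction = 0.04193 × 1.98 × 207.0 = 17.19 mGal
Simple Bouguer anomaly = 117.814 − (17.19) = 100.624 mGal
Complete Bouguer anomaly = 100.624 + 4.77 = 105.394 mGal

105.4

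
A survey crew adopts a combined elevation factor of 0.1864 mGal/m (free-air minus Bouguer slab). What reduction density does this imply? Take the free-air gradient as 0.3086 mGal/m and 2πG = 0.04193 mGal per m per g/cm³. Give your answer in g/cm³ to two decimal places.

2.91

0.1864 = 0.3086 − 0.04193 × ρ
ρ = (0.3086 − 0.1864) / 0.04193 = 2.91 g/cm³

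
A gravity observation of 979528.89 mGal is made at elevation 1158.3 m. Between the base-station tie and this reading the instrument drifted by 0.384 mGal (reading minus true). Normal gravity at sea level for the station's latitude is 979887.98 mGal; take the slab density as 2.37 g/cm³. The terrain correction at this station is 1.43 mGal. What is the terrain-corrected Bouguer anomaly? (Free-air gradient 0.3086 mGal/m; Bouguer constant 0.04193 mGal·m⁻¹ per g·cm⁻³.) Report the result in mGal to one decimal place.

-115.7

Drift-corrected reading = 979528.89 − (0.384) = 979528.506 mGal
Free-air correction = 0.3086 × 1158.3 = 357.45 mGal
Free-air anomaly = 979528.506 − 979887.98 + (357.45) = -2.024 mGal
Bouguer slab correction = 0.04193 × 2.37 × 1158.3 = 115.11 mGal
Simple Bouguer anomaly = -2.024 − (115.11) = -117.134 mGal
Complete Bouguer anomaly = -117.134 + 1.43 = -115.704 mGal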